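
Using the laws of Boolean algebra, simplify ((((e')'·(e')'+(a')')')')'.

e'·a'

((((e')'·(e')'+(a')')')')'
= ((((e')'+(a')')')')'
= ((e'·a')')'
= e'·a'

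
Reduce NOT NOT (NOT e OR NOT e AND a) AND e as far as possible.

NOT NOT (NOT e OR NOT e AND a) AND e
= NOT NOT NOT e AND e   [absorption]
= NOT e AND e   [double negation]
= FALSE   [complement]

FALSE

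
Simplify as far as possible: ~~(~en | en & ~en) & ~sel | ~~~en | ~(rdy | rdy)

~en | ~rdy

~~(~en | en & ~en) & ~sel | ~~~en | ~(rdy | rdy)
= ~~~en & ~sel | ~~~en | ~(rdy | rdy)   [complement / identity]
= ~~~en | ~(rdy | rdy)   [absorption]
= ~~~en | ~rdy   [idempotence]
= ~en | ~rdy   [double negation]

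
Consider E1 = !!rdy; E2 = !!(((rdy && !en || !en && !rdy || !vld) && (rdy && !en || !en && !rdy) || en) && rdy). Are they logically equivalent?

Yes

E1: !!rdy
    = rdy   (double negation)
E2: !!(((rdy && !en || !en && !rdy || !vld) && (rdy && !en || !en && !rdy) || en) && rdy)
    = ((rdy && !en || !en && !rdy || !vld) && (rdy && !en || !en && !rdy) || en) && rdy   (double negation)
    = (rdy && !en || !en && !rdy || en) && rdy   (absorption)
    = (!en || en) && rdy   (distribution)
    = rdy   (complement / identity)
Both reduce to rdy, so they are equivalent.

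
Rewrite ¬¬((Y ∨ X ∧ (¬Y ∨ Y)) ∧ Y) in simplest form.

¬¬((Y ∨ X ∧ (¬Y ∨ Y)) ∧ Y)
= ¬¬((Y ∨ X) ∧ Y)   — complement / identity
= ¬¬Y   — absorption
= Y   — double negation

Y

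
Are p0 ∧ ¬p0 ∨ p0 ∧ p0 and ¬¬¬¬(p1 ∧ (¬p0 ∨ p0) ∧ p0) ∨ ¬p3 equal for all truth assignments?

E1: p0 ∧ ¬p0 ∨ p0 ∧ p0
    = p0
E2: ¬¬¬¬(p1 ∧ (¬p0 ∨ p0) ∧ p0) ∨ ¬p3
    = ¬¬(p1 ∧ (¬p0 ∨ p0) ∧ p0) ∨ ¬p3
    = ¬¬(p1 ∧ p0) ∨ ¬p3
    = p1 ∧ p0 ∨ ¬p3
These differ: at p0=0, p1=0, p3=0, E1 = 0 but E2 = 1.

No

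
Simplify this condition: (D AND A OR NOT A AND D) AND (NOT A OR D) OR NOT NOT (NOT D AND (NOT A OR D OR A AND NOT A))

NOT A OR D

(D AND A OR NOT A AND D) AND (NOT A OR D) OR NOT NOT (NOT D AND (NOT A OR D OR A AND NOT A))
= D AND (NOT A OR D) OR NOT NOT (NOT D AND (NOT A OR D OR A AND NOT A))   (distribution)
= D AND (NOT A OR D) OR NOT NOT (NOT D AND (NOT A OR D))   (complement / identity)
= D AND (NOT A OR D) OR NOT D AND (NOT A OR D)   (double negation)
= NOT A OR D   (distribution)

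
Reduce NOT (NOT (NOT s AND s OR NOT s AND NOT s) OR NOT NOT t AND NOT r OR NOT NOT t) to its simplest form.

NOT s AND NOT t

NOT (NOT (NOT s AND s OR NOT s AND NOT s) OR NOT NOT t AND NOT r OR NOT NOT t)
= NOT (NOT (NOT s AND s OR NOT s AND NOT s) OR NOT NOT t)
= (NOT s AND s OR NOT s AND NOT s) AND NOT t
= NOT s AND NOT t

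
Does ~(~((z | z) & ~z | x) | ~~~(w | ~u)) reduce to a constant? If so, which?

~(~((z | z) & ~z | x) | ~~~(w | ~u))
= ~(~(z & ~z | x) | ~~~(w | ~u))   [idempotence]
= (z & ~z | x) & ~~(w | ~u)   [De Morgan]
= (z & ~z | x) & (w | ~u)   [double negation]
= x & (w | ~u)   [complement / identity]
This depends on u, w, x, so it is not a constant.

no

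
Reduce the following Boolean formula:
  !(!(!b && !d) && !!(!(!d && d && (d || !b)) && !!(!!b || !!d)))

!b && !d

!(!(!b && !d) && !!(!(!d && d && (d || !b)) && !!(!!b || !!d)))
= !(!(!b && !d) && !!(!(!d && d) && !!(!!b || !!d)))   [absorption]
= !(!(!b && !d) && !!(!(!d && d) && !(!b && !d)))   [De Morgan]
= !(!(!b && !d) && !(!d && d || !b && !d))   [De Morgan]
= !(!(!b && !d) && !(!b && !d))   [complement / identity]
= !b && !d || !b && !d   [De Morgan]
= !b && !d   [idempotence]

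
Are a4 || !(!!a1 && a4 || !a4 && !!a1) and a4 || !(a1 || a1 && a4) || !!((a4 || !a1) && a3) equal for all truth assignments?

Yes

E1: a4 || !(!!a1 && a4 || !a4 && !!a1)
    = a4 || !!!a1   [distribution]
    = a4 || !a1   [double negation]
E2: a4 || !(a1 || a1 && a4) || !!((a4 || !a1) && a3)
    = a4 || !a1 || !!((a4 || !a1) && a3)   [absorption]
    = a4 || !a1 || (a4 || !a1) && a3   [double negation]
    = a4 || !a1   [absorption]
Both reduce to a4 || !a1, so they are equivalent.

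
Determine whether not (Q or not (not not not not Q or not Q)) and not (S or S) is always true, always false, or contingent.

contingent

not (Q or not (not not not not Q or not Q)) and not (S or S)
= not (Q or not (not not Q or not Q)) and not (S or S)
= not (Q or not Q and Q) and not (S or S)
= not Q and not (S or S)
= not Q and not S
This depends on Q, S, so it is not a constant.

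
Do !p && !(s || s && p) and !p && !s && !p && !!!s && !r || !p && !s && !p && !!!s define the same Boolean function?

E1: !p && !(s || s && p)
    = !p && !s   — absorption
E2: !p && !s && !p && !!!s && !r || !p && !s && !p && !!!s
    = !p && !s && !p && !!!s   — absorption
    = !p && !s && !p && !s   — double negation
    = !p && !s   — idempotence
Both reduce to !p && !s, so they are equivalent.

Yes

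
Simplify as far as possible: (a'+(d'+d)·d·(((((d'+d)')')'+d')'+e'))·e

(a'+(d'+d)·d·(((((d'+d)')')'+d')'+e'))·e
= (a'+(d'+d)·d·(((d'+d)')'·d+e'))·e
= (a'+(d'+d)·d·((d'+d)·d+e'))·e
= (a'+(d'+d)·d)·e
= (a'+d)·e

(a'+d)·e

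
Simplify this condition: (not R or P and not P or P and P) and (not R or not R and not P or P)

(not R or P and not P or P and P) and (not R or not R and not P or P)
= (not R or P) and (not R or not R and not P or P)   — distribution
= (not R or P) and (not R or P)   — absorption
= not R or P   — idempotence

not R or P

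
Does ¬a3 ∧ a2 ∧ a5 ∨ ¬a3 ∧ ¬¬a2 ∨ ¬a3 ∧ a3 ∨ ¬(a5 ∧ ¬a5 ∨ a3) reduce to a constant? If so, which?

¬a3 ∧ a2 ∧ a5 ∨ ¬a3 ∧ ¬¬a2 ∨ ¬a3 ∧ a3 ∨ ¬(a5 ∧ ¬a5 ∨ a3)
= ¬a3 ∧ a2 ∧ a5 ∨ ¬a3 ∧ a2 ∨ ¬a3 ∧ a3 ∨ ¬(a5 ∧ ¬a5 ∨ a3)
= ¬a3 ∧ a2 ∨ ¬a3 ∧ a3 ∨ ¬(a5 ∧ ¬a5 ∨ a3)
= ¬a3 ∧ a2 ∨ ¬(a5 ∧ ¬a5 ∨ a3)
= ¬a3 ∧ a2 ∨ ¬a3
= ¬a3
This depends on a3, so it is not a constant.

no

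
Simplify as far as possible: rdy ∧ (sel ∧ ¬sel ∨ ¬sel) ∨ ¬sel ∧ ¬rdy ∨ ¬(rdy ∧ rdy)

rdy ∧ (sel ∧ ¬sel ∨ ¬sel) ∨ ¬sel ∧ ¬rdy ∨ ¬(rdy ∧ rdy)
= rdy ∧ ¬sel ∨ ¬sel ∧ ¬rdy ∨ ¬(rdy ∧ rdy)   (complement / identity)
= rdy ∧ ¬sel ∨ ¬sel ∧ ¬rdy ∨ ¬rdy   (idempotence)
= ¬sel ∨ ¬rdy   (distribution)

¬sel ∨ ¬rdy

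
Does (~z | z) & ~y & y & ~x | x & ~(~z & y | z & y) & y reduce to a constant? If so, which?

yes, False

(~z | z) & ~y & y & ~x | x & ~(~z & y | z & y) & y
= ~y & y & ~x | x & ~(~z & y | z & y) & y   — complement / identity
= ~y & y & ~x | x & ~y & y   — distribution
= ~y & y   — distribution
= 0   — complement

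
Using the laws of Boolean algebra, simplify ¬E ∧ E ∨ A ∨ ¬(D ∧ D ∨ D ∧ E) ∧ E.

A ∨ ¬D ∧ E

¬E ∧ E ∨ A ∨ ¬(D ∧ D ∨ D ∧ E) ∧ E
= ¬E ∧ E ∨ A ∨ ¬(D ∧ (D ∨ E)) ∧ E   (distribution)
= A ∨ ¬(D ∧ (D ∨ E)) ∧ E   (complement / identity)
= A ∨ ¬D ∧ E   (absorption)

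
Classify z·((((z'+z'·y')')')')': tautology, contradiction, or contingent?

contradiction

z·((((z'+z'·y')')')')'
= z·((((z')')')')'   — absorption
= z·((z')')'   — double negation
= z·z'   — double negation
= 0   — complement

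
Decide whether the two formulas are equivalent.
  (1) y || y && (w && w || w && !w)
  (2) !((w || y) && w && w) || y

E1: y || y && (w && w || w && !w)
    = y || y && w   — distribution
    = y   — absorption
E2: !((w || y) && w && w) || y
    = !((w || y) && w) || y   — idempotence
    = !w || y   — absorption
These differ: at w=0, y=0, E1 = 0 but E2 = 1.

No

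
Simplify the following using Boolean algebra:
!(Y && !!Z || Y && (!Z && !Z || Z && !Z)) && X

!(Y && !!Z || Y && (!Z && !Z || Z && !Z)) && X
= !(Y && Z || Y && (!Z && !Z || Z && !Z)) && X
= !(Y && Z || Y && !Z) && X
= !Y && X

!Y && X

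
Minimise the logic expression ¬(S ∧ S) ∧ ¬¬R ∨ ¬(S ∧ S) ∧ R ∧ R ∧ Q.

¬(S ∧ S) ∧ ¬¬R ∨ ¬(S ∧ S) ∧ R ∧ R ∧ Q
= ¬(S ∧ S) ∧ R ∨ ¬(S ∧ S) ∧ R ∧ R ∧ Q   — double negation
= ¬(S ∧ S) ∧ R ∨ ¬(S ∧ S) ∧ R ∧ Q   — idempotence
= ¬(S ∧ S) ∧ R   — absorption
= ¬S ∧ R   — idempotence

¬S ∧ R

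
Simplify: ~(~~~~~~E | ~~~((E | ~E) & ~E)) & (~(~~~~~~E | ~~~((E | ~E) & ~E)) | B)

~(~~~~~~E | ~~~((E | ~E) & ~E)) & (~(~~~~~~E | ~~~((E | ~E) & ~E)) | B)
= ~(~~~~~~E | ~~~((E | ~E) & ~E))   (absorption)
= ~~~~~E & ~~((E | ~E) & ~E)   (De Morgan)
= ~~~~~E & ~~~E   (complement / identity)
= ~~~E & ~~~E   (double negation)
= ~~~E   (idempotence)
= ~E   (double negation)

~E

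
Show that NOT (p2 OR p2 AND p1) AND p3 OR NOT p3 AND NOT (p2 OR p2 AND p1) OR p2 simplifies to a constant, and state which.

NOT (p2 OR p2 AND p1) AND p3 OR NOT p3 AND NOT (p2 OR p2 AND p1) OR p2
= NOT (p2 OR p2 AND p1) OR p2   [distribution]
= NOT p2 OR p2   [absorption]
= TRUE   [complement]

TRUE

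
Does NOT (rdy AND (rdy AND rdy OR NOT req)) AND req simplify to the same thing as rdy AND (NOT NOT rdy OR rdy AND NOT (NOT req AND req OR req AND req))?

E1: NOT (rdy AND (rdy AND rdy OR NOT req)) AND req
    = NOT (rdy AND (rdy OR NOT req)) AND req
    = NOT rdy AND req
E2: rdy AND (NOT NOT rdy OR rdy AND NOT (NOT req AND req OR req AND req))
    = rdy AND (NOT NOT rdy OR rdy AND NOT req)
    = rdy AND (rdy OR rdy AND NOT req)
    = rdy AND rdy
    = rdy
These differ: at rdy=1, req=1, E1 = 0 but E2 = 1.

No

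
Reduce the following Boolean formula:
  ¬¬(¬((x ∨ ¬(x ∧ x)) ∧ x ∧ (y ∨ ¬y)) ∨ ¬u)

¬¬(¬((x ∨ ¬(x ∧ x)) ∧ x ∧ (y ∨ ¬y)) ∨ ¬u)
= ¬¬(¬((x ∨ ¬(x ∧ x)) ∧ x) ∨ ¬u)   — complement / identity
= ¬¬(¬((x ∨ ¬x) ∧ x) ∨ ¬u)   — idempotence
= ¬¬(¬x ∨ ¬u)   — complement / identity
= ¬x ∨ ¬u   — double negation

¬x ∨ ¬u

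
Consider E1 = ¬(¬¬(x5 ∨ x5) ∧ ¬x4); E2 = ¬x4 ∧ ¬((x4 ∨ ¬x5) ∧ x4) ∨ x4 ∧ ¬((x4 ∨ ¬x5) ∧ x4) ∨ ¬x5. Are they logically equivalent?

E1: ¬(¬¬(x5 ∨ x5) ∧ ¬x4)
    = ¬(¬¬x5 ∧ ¬x4)   [idempotence]
    = ¬x5 ∨ x4   [De Morgan]
E2: ¬x4 ∧ ¬((x4 ∨ ¬x5) ∧ x4) ∨ x4 ∧ ¬((x4 ∨ ¬x5) ∧ x4) ∨ ¬x5
    = ¬((x4 ∨ ¬x5) ∧ x4) ∨ ¬x5   [distribution]
    = ¬x4 ∨ ¬x5   [absorption]
These differ: at x4=1, x5=1, E1 = 1 but E2 = 0.

No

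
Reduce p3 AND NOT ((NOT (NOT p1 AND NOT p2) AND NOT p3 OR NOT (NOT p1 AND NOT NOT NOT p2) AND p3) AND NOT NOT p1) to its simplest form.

p3 AND NOT p1

p3 AND NOT ((NOT (NOT p1 AND NOT p2) AND NOT p3 OR NOT (NOT p1 AND NOT NOT NOT p2) AND p3) AND NOT NOT p1)
= p3 AND NOT ((NOT (NOT p1 AND NOT p2) AND NOT p3 OR NOT (NOT p1 AND NOT p2) AND p3) AND NOT NOT p1)   (double negation)
= p3 AND NOT (NOT (NOT p1 AND NOT p2) AND NOT NOT p1)   (distribution)
= p3 AND (NOT p1 AND NOT p2 OR NOT p1)   (De Morgan)
= p3 AND NOT p1   (absorption)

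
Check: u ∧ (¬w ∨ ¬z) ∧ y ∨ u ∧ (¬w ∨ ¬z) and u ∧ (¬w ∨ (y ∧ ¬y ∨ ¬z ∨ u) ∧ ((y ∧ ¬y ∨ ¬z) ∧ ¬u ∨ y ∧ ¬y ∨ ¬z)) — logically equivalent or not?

Yes

E1: u ∧ (¬w ∨ ¬z) ∧ y ∨ u ∧ (¬w ∨ ¬z)
    = u ∧ (¬w ∨ ¬z)
E2: u ∧ (¬w ∨ (y ∧ ¬y ∨ ¬z ∨ u) ∧ ((y ∧ ¬y ∨ ¬z) ∧ ¬u ∨ y ∧ ¬y ∨ ¬z))
    = u ∧ (¬w ∨ (y ∧ ¬y ∨ ¬z ∨ u) ∧ (y ∧ ¬y ∨ ¬z))
    = u ∧ (¬w ∨ y ∧ ¬y ∨ ¬z)
    = u ∧ (¬w ∨ ¬z)
Both reduce to u ∧ (¬w ∨ ¬z), so they are equivalent.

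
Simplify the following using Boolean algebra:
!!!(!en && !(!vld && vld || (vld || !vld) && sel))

en || sel

!!!(!en && !(!vld && vld || (vld || !vld) && sel))
= !(!en && !(!vld && vld || (vld || !vld) && sel))   — double negation
= !(!en && !(!vld && vld || sel))   — complement / identity
= !(!en && !sel)   — complement / identity
= en || sel   — De Morgan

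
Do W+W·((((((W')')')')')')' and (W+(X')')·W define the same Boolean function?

Yes

E1: W+W·((((((W')')')')')')'
    = W+W·((((W')')')')'   — double negation
    = W+W·((W')')'   — double negation
    = W+W·W'   — double negation
    = W   — complement / identity
E2: (W+(X')')·W
    = (W+X)·W   — double negation
    = W   — absorption
Both reduce to W, so they are equivalent.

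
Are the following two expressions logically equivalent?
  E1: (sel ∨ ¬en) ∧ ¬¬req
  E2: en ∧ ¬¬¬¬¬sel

No

E1: (sel ∨ ¬en) ∧ ¬¬req
    = (sel ∨ ¬en) ∧ req   (double negation)
E2: en ∧ ¬¬¬¬¬sel
    = en ∧ ¬¬¬sel   (double negation)
    = en ∧ ¬sel   (double negation)
These differ: at en=0, req=1, sel=1, E1 = 1 but E2 = 0.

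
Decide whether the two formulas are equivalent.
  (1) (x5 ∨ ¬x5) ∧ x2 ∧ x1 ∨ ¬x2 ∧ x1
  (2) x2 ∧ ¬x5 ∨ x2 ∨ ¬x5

No

E1: (x5 ∨ ¬x5) ∧ x2 ∧ x1 ∨ ¬x2 ∧ x1
    = x2 ∧ x1 ∨ ¬x2 ∧ x1   [complement / identity]
    = x1   [distribution]
E2: x2 ∧ ¬x5 ∨ x2 ∨ ¬x5
    = x2 ∨ ¬x5   [absorption]
These differ: at x1=0, x2=0, x5=0, E1 = 0 but E2 = 1.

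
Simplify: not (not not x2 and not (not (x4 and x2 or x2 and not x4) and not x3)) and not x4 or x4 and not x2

not x2

not (not not x2 and not (not (x4 and x2 or x2 and not x4) and not x3)) and not x4 or x4 and not x2
= (not x2 or not (x4 and x2 or x2 and not x4) and not x3) and not x4 or x4 and not x2
= (not x2 or not x2 and not x3) and not x4 or x4 and not x2
= not x2 and not x4 or x4 and not x2
= not x2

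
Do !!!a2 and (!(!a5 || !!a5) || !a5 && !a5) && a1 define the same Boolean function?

No

E1: !!!a2
    = !a2   [double negation]
E2: (!(!a5 || !!a5) || !a5 && !a5) && a1
    = (a5 && !a5 || !a5 && !a5) && a1   [De Morgan]
    = !a5 && a1   [distribution]
These differ: at a1=0, a2=0, a5=0, E1 = 1 but E2 = 0.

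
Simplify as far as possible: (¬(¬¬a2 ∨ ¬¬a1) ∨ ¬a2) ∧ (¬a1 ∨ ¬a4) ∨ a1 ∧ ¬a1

(¬(¬¬a2 ∨ ¬¬a1) ∨ ¬a2) ∧ (¬a1 ∨ ¬a4) ∨ a1 ∧ ¬a1
= (¬a2 ∧ ¬a1 ∨ ¬a2) ∧ (¬a1 ∨ ¬a4) ∨ a1 ∧ ¬a1   — De Morgan
= ¬a2 ∧ (¬a1 ∨ ¬a4) ∨ a1 ∧ ¬a1   — absorption
= ¬a2 ∧ (¬a1 ∨ ¬a4)   — complement / identity

¬a2 ∧ (¬a1 ∨ ¬a4)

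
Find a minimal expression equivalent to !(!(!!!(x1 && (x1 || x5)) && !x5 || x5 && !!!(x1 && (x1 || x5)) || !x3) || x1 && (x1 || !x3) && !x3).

!(!(!!!(x1 && (x1 || x5)) && !x5 || x5 && !!!(x1 && (x1 || x5)) || !x3) || x1 && (x1 || !x3) && !x3)
= !(!(!!!(x1 && (x1 || x5)) && !x5 || x5 && !!!(x1 && (x1 || x5)) || !x3) || x1 && !x3)   (absorption)
= !(!(!!!(x1 && (x1 || x5)) || !x3) || x1 && !x3)   (distribution)
= !(!(!!!x1 || !x3) || x1 && !x3)   (absorption)
= !(!!x1 && x3 || x1 && !x3)   (De Morgan)
= !(x1 && x3 || x1 && !x3)   (double negation)
= !x1   (distribution)

!x1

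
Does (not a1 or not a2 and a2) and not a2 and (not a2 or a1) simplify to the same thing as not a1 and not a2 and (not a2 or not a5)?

Yes

E1: (not a1 or not a2 and a2) and not a2 and (not a2 or a1)
    = not a1 and not a2 and (not a2 or a1)
    = not a1 and not a2
E2: not a1 and not a2 and (not a2 or not a5)
    = not a1 and not a2
Both reduce to not a1 and not a2, so they are equivalent.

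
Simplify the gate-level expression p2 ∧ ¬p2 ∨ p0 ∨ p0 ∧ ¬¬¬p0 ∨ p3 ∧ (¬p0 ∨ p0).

p0 ∨ p3

p2 ∧ ¬p2 ∨ p0 ∨ p0 ∧ ¬¬¬p0 ∨ p3 ∧ (¬p0 ∨ p0)
= p0 ∨ p0 ∧ ¬¬¬p0 ∨ p3 ∧ (¬p0 ∨ p0)   (complement / identity)
= p0 ∨ p0 ∧ ¬¬¬p0 ∨ p3   (complement / identity)
= p0 ∨ p0 ∧ ¬p0 ∨ p3   (double negation)
= p0 ∨ p3   (complement / identity)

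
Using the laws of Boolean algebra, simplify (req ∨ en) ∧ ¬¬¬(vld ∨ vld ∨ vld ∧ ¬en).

(req ∨ en) ∧ ¬¬¬(vld ∨ vld ∨ vld ∧ ¬en)
= (req ∨ en) ∧ ¬¬¬(vld ∨ vld)   [absorption]
= (req ∨ en) ∧ ¬¬¬vld   [idempotence]
= (req ∨ en) ∧ ¬vld   [double negation]

(req ∨ en) ∧ ¬vld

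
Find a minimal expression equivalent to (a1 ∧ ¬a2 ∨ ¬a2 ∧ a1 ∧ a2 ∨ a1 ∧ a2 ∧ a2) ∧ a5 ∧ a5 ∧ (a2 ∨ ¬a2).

(a1 ∧ ¬a2 ∨ ¬a2 ∧ a1 ∧ a2 ∨ a1 ∧ a2 ∧ a2) ∧ a5 ∧ a5 ∧ (a2 ∨ ¬a2)
= (a1 ∧ ¬a2 ∨ a1 ∧ a2) ∧ a5 ∧ a5 ∧ (a2 ∨ ¬a2)   (distribution)
= a1 ∧ a5 ∧ a5 ∧ (a2 ∨ ¬a2)   (distribution)
= a1 ∧ a5 ∧ (a2 ∨ ¬a2)   (idempotence)
= a1 ∧ a5   (complement / identity)

a1 ∧ a5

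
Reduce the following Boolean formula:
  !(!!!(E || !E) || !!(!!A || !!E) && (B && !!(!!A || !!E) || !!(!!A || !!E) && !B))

!A && !E

!(!!!(E || !E) || !!(!!A || !!E) && (B && !!(!!A || !!E) || !!(!!A || !!E) && !B))
= !(!!!(E || !E) || !!(!!A || !!E) && !!(!!A || !!E))
= !(!!!(E || !E) || !!(!!A || !!E))
= !(!!!(E || !E) || !(!A && !E))
= !(!(E || !E) || !(!A && !E))
= (E || !E) && !A && !E
= !A && !E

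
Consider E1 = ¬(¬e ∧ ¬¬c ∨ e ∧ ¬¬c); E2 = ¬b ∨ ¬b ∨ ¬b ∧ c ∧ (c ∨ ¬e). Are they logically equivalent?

No

E1: ¬(¬e ∧ ¬¬c ∨ e ∧ ¬¬c)
    = ¬¬¬c   (distribution)
    = ¬c   (double negation)
E2: ¬b ∨ ¬b ∨ ¬b ∧ c ∧ (c ∨ ¬e)
    = ¬b ∨ ¬b ∨ ¬b ∧ c   (absorption)
    = ¬b ∨ ¬b ∧ c   (idempotence)
    = ¬b   (absorption)
These differ: at b=1, c=0, e=0, E1 = 1 but E2 = 0.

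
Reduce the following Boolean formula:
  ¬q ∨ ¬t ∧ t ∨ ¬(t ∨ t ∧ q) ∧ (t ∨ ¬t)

¬q ∨ ¬t ∧ t ∨ ¬(t ∨ t ∧ q) ∧ (t ∨ ¬t)
= ¬q ∨ ¬(t ∨ t ∧ q) ∧ (t ∨ ¬t)   [complement / identity]
= ¬q ∨ ¬t ∧ (t ∨ ¬t)   [absorption]
= ¬q ∨ ¬t   [complement / identity]

¬q ∨ ¬t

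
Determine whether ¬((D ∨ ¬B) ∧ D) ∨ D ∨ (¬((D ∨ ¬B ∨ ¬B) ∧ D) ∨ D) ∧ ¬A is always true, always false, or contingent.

always true

¬((D ∨ ¬B) ∧ D) ∨ D ∨ (¬((D ∨ ¬B ∨ ¬B) ∧ D) ∨ D) ∧ ¬A
= ¬((D ∨ ¬B) ∧ D) ∨ D ∨ (¬((D ∨ ¬B) ∧ D) ∨ D) ∧ ¬A   (idempotence)
= ¬((D ∨ ¬B) ∧ D) ∨ D   (absorption)
= ¬D ∨ D   (absorption)
= True   (complement)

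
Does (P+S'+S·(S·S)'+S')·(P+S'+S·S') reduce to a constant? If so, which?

no

(P+S'+S·(S·S)'+S')·(P+S'+S·S')
= (P+S'+S·S'+S')·(P+S'+S·S')   [idempotence]
= P+S'+S·S'   [absorption]
= P+S'   [complement / identity]
This depends on P, S, so it is not a constant.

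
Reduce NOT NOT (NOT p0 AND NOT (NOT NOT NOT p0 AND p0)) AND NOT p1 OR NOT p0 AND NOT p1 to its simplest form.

NOT p0 AND NOT p1

NOT NOT (NOT p0 AND NOT (NOT NOT NOT p0 AND p0)) AND NOT p1 OR NOT p0 AND NOT p1
= NOT NOT (NOT p0 AND NOT (NOT p0 AND p0)) AND NOT p1 OR NOT p0 AND NOT p1
= NOT (p0 OR NOT p0 AND p0) AND NOT p1 OR NOT p0 AND NOT p1
= NOT p0 AND NOT p1 OR NOT p0 AND NOT p1
= NOT p0 AND NOT p1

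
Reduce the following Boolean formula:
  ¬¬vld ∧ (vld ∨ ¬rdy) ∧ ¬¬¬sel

¬¬vld ∧ (vld ∨ ¬rdy) ∧ ¬¬¬sel
= vld ∧ (vld ∨ ¬rdy) ∧ ¬¬¬sel
= vld ∧ ¬¬¬sel
= vld ∧ ¬sel

vld ∧ ¬sel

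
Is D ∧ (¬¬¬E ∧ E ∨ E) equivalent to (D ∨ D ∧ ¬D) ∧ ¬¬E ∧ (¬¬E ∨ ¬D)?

Yes

E1: D ∧ (¬¬¬E ∧ E ∨ E)
    = D ∧ (¬E ∧ E ∨ E)
    = D ∧ E
E2: (D ∨ D ∧ ¬D) ∧ ¬¬E ∧ (¬¬E ∨ ¬D)
    = (D ∨ D ∧ ¬D) ∧ ¬¬E
    = D ∧ ¬¬E
    = D ∧ E
Both reduce to D ∧ E, so they are equivalent.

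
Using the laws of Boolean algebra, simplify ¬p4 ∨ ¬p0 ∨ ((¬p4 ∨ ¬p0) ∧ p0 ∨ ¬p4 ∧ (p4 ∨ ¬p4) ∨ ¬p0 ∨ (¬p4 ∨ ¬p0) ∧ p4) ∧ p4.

¬p4 ∨ ¬p0 ∨ ((¬p4 ∨ ¬p0) ∧ p0 ∨ ¬p4 ∧ (p4 ∨ ¬p4) ∨ ¬p0 ∨ (¬p4 ∨ ¬p0) ∧ p4) ∧ p4
= ¬p4 ∨ ¬p0 ∨ ((¬p4 ∨ ¬p0) ∧ p0 ∨ ¬p4 ∨ ¬p0 ∨ (¬p4 ∨ ¬p0) ∧ p4) ∧ p4   [complement / identity]
= ¬p4 ∨ ¬p0 ∨ ((¬p4 ∨ ¬p0) ∧ p0 ∨ ¬p4 ∨ ¬p0) ∧ p4   [absorption]
= ¬p4 ∨ ¬p0 ∨ (¬p4 ∨ ¬p0) ∧ p4   [absorption]
= ¬p4 ∨ ¬p0   [absorption]

¬p4 ∨ ¬p0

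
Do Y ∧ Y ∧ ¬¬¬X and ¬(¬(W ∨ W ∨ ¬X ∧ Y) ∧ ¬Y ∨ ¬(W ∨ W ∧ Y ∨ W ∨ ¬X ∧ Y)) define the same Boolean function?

No

E1: Y ∧ Y ∧ ¬¬¬X
    = Y ∧ ¬¬¬X   [idempotence]
    = Y ∧ ¬X   [double negation]
E2: ¬(¬(W ∨ W ∨ ¬X ∧ Y) ∧ ¬Y ∨ ¬(W ∨ W ∧ Y ∨ W ∨ ¬X ∧ Y))
    = ¬(¬(W ∨ W ∨ ¬X ∧ Y) ∧ ¬Y ∨ ¬(W ∨ W ∨ ¬X ∧ Y))   [absorption]
    = ¬¬(W ∨ W ∨ ¬X ∧ Y)   [absorption]
    = ¬¬(W ∨ ¬X ∧ Y)   [idempotence]
    = W ∨ ¬X ∧ Y   [double negation]
These differ: at W=1, X=0, Y=0, E1 = 0 but E2 = 1.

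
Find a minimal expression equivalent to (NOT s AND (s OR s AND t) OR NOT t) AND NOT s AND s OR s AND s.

(NOT s AND (s OR s AND t) OR NOT t) AND NOT s AND s OR s AND s
= (NOT s AND s OR NOT t) AND NOT s AND s OR s AND s   (absorption)
= NOT s AND s OR s AND s   (absorption)
= s   (distribution)

s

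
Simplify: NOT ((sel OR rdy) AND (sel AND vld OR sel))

NOT ((sel OR rdy) AND (sel AND vld OR sel))
= NOT ((sel OR rdy) AND sel)
= NOT sel

NOT sel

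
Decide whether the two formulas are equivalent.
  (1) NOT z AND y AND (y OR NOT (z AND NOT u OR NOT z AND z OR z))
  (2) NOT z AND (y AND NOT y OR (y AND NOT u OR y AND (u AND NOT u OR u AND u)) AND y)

Yes

E1: NOT z AND y AND (y OR NOT (z AND NOT u OR NOT z AND z OR z))
    = NOT z AND y AND (y OR NOT (z AND NOT u OR z))   [complement / identity]
    = NOT z AND y AND (y OR NOT z)   [absorption]
    = NOT z AND y   [absorption]
E2: NOT z AND (y AND NOT y OR (y AND NOT u OR y AND (u AND NOT u OR u AND u)) AND y)
    = NOT z AND (y AND NOT y OR (y AND NOT u OR y AND u) AND y)   [distribution]
    = NOT z AND (y AND NOT y OR y AND y)   [distribution]
    = NOT z AND y   [distribution]
Both reduce to NOT z AND y, so they are equivalent.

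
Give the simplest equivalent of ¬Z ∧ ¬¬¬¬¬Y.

¬Z ∧ ¬Y

¬Z ∧ ¬¬¬¬¬Y
= ¬Z ∧ ¬¬¬Y   [double negation]
= ¬Z ∧ ¬Y   [double negation]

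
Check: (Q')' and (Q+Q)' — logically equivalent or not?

E1: (Q')'
    = Q   — double negation
E2: (Q+Q)'
    = Q'   — idempotence
These differ: at Q=0, E1 = 0 but E2 = 1.

No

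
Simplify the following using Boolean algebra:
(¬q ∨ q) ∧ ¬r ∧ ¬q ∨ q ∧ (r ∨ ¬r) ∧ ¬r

¬r

(¬q ∨ q) ∧ ¬r ∧ ¬q ∨ q ∧ (r ∨ ¬r) ∧ ¬r
= (¬q ∨ q) ∧ ¬r ∧ ¬q ∨ q ∧ ¬r
= ¬r ∧ ¬q ∨ q ∧ ¬r
= ¬r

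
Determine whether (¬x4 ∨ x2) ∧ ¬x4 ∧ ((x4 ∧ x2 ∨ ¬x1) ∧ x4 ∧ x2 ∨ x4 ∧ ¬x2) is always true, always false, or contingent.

(¬x4 ∨ x2) ∧ ¬x4 ∧ ((x4 ∧ x2 ∨ ¬x1) ∧ x4 ∧ x2 ∨ x4 ∧ ¬x2)
= ¬x4 ∧ ((x4 ∧ x2 ∨ ¬x1) ∧ x4 ∧ x2 ∨ x4 ∧ ¬x2)   [absorption]
= ¬x4 ∧ (x4 ∧ x2 ∨ x4 ∧ ¬x2)   [absorption]
= ¬x4 ∧ x4   [distribution]
= False   [complement]

always false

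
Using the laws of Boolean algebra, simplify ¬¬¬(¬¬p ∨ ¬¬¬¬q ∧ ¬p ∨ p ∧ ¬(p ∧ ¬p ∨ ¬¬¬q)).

¬¬¬(¬¬p ∨ ¬¬¬¬q ∧ ¬p ∨ p ∧ ¬(p ∧ ¬p ∨ ¬¬¬q))
= ¬¬¬(¬¬p ∨ ¬¬¬¬q ∧ ¬p ∨ p ∧ ¬¬¬¬q)
= ¬¬¬(¬¬p ∨ ¬¬¬¬q)
= ¬¬¬(¬¬p ∨ ¬¬q)
= ¬(¬¬p ∨ ¬¬q)
= ¬p ∧ ¬q

¬p ∧ ¬q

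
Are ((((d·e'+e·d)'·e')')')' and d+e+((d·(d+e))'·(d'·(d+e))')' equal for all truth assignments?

E1: ((((d·e'+e·d)'·e')')')'
    = (((d'·e')')')'   [distribution]
    = (d'·e')'   [double negation]
    = d+e   [De Morgan]
E2: d+e+((d·(d+e))'·(d'·(d+e))')'
    = d+e+d·(d+e)+d'·(d+e)   [De Morgan]
    = d+e+d+e   [distribution]
    = d+e   [idempotence]
Both reduce to d+e, so they are equivalent.

Yes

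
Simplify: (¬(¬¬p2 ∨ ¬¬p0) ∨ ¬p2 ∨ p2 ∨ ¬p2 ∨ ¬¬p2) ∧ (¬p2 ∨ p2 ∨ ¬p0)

True

(¬(¬¬p2 ∨ ¬¬p0) ∨ ¬p2 ∨ p2 ∨ ¬p2 ∨ ¬¬p2) ∧ (¬p2 ∨ p2 ∨ ¬p0)
= (¬(¬¬p2 ∨ ¬¬p0) ∨ ¬p2 ∨ p2 ∨ ¬p2 ∨ p2) ∧ (¬p2 ∨ p2 ∨ ¬p0)   — double negation
= (¬p2 ∧ ¬p0 ∨ ¬p2 ∨ p2 ∨ ¬p2 ∨ p2) ∧ (¬p2 ∨ p2 ∨ ¬p0)   — De Morgan
= (¬p2 ∨ p2 ∨ ¬p2 ∨ p2) ∧ (¬p2 ∨ p2 ∨ ¬p0)   — absorption
= (¬p2 ∨ p2) ∧ (¬p2 ∨ p2 ∨ ¬p0)   — idempotence
= ¬p2 ∨ p2   — absorption
= True   — complement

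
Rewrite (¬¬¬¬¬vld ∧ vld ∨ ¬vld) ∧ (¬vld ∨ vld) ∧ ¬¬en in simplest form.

(¬¬¬¬¬vld ∧ vld ∨ ¬vld) ∧ (¬vld ∨ vld) ∧ ¬¬en
= (¬¬¬vld ∧ vld ∨ ¬vld) ∧ (¬vld ∨ vld) ∧ ¬¬en   (double negation)
= (¬vld ∧ vld ∨ ¬vld) ∧ (¬vld ∨ vld) ∧ ¬¬en   (double negation)
= (¬vld ∧ vld ∨ ¬vld) ∧ ¬¬en   (complement / identity)
= ¬vld ∧ ¬¬en   (complement / identity)
= ¬vld ∧ en   (double negation)

¬vld ∧ en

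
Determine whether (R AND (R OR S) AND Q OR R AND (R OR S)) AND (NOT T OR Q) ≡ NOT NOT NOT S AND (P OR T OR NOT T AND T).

E1: (R AND (R OR S) AND Q OR R AND (R OR S)) AND (NOT T OR Q)
    = R AND (R OR S) AND (NOT T OR Q)   (absorption)
    = R AND (NOT T OR Q)   (absorption)
E2: NOT NOT NOT S AND (P OR T OR NOT T AND T)
    = NOT S AND (P OR T OR NOT T AND T)   (double negation)
    = NOT S AND (P OR T)   (complement / identity)
These differ: at P=1, Q=1, R=1, S=1, T=1, E1 = 1 but E2 = 0.

No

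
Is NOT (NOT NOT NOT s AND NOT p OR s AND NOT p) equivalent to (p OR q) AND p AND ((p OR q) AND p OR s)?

Yes

E1: NOT (NOT NOT NOT s AND NOT p OR s AND NOT p)
    = NOT (NOT s AND NOT p OR s AND NOT p)   (double negation)
    = NOT NOT p   (distribution)
    = p   (double negation)
E2: (p OR q) AND p AND ((p OR q) AND p OR s)
    = (p OR q) AND p   (absorption)
    = p   (absorption)
Both reduce to p, so they are equivalent.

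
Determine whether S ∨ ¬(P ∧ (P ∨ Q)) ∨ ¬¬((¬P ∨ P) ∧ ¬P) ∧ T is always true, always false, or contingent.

S ∨ ¬(P ∧ (P ∨ Q)) ∨ ¬¬((¬P ∨ P) ∧ ¬P) ∧ T
= S ∨ ¬(P ∧ (P ∨ Q)) ∨ ¬¬¬P ∧ T   [complement / identity]
= S ∨ ¬P ∨ ¬¬¬P ∧ T   [absorption]
= S ∨ ¬P ∨ ¬P ∧ T   [double negation]
= S ∨ ¬P   [absorption]
This depends on P, S, so it is not a constant.

contingent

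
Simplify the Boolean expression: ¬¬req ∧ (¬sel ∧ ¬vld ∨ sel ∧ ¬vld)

req ∧ ¬vld

¬¬req ∧ (¬sel ∧ ¬vld ∨ sel ∧ ¬vld)
= req ∧ (¬sel ∧ ¬vld ∨ sel ∧ ¬vld)   — double negation
= req ∧ ¬vld   — distribution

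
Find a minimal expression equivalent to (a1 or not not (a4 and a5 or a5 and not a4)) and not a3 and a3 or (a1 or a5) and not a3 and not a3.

(a1 or not not (a4 and a5 or a5 and not a4)) and not a3 and a3 or (a1 or a5) and not a3 and not a3
= (a1 or not not a5) and not a3 and a3 or (a1 or a5) and not a3 and not a3
= (a1 or a5) and not a3 and a3 or (a1 or a5) and not a3 and not a3
= (a1 or a5) and not a3

(a1 or a5) and not a3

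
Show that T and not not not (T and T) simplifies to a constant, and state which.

T and not not not (T and T)
= T and not (T and T)   (double negation)
= T and not T   (idempotence)
= False   (complement)

False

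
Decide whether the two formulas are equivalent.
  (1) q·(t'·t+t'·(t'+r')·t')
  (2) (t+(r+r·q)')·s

No

E1: q·(t'·t+t'·(t'+r')·t')
    = q·(t'·t+t'·t')   — absorption
    = q·t'   — distribution
E2: (t+(r+r·q)')·s
    = (t+r')·s   — absorption
These differ: at q=0, r=0, s=1, t=1, E1 = 0 but E2 = 1.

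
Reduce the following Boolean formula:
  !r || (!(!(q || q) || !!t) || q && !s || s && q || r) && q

!r || (!(!(q || q) || !!t) || q && !s || s && q || r) && q
= !r || (!(!(q || q) || !!t) || q || r) && q
= !r || ((q || q) && !t || q || r) && q
= !r || (q && !t || q || r) && q
= !r || (q || r) && q
= !r || q

!r || q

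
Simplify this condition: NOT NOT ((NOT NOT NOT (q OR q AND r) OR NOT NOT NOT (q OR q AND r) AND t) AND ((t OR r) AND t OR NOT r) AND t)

NOT q AND t

NOT NOT ((NOT NOT NOT (q OR q AND r) OR NOT NOT NOT (q OR q AND r) AND t) AND ((t OR r) AND t OR NOT r) AND t)
= NOT NOT (NOT NOT NOT (q OR q AND r) AND ((t OR r) AND t OR NOT r) AND t)
= NOT NOT (NOT (q OR q AND r) AND ((t OR r) AND t OR NOT r) AND t)
= NOT (q OR q AND r) AND ((t OR r) AND t OR NOT r) AND t
= NOT (q OR q AND r) AND (t OR NOT r) AND t
= NOT q AND (t OR NOT r) AND t
= NOT q AND t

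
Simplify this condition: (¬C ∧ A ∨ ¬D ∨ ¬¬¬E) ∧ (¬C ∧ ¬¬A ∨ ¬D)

(¬C ∧ A ∨ ¬D ∨ ¬¬¬E) ∧ (¬C ∧ ¬¬A ∨ ¬D)
= (¬C ∧ A ∨ ¬D ∨ ¬E) ∧ (¬C ∧ ¬¬A ∨ ¬D)
= (¬C ∧ A ∨ ¬D ∨ ¬E) ∧ (¬C ∧ A ∨ ¬D)
= ¬C ∧ A ∨ ¬D

¬C ∧ A ∨ ¬D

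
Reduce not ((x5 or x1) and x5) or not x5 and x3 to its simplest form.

not x5

not ((x5 or x1) and x5) or not x5 and x3
= not x5 or not x5 and x3   — absorption
= not x5   — absorption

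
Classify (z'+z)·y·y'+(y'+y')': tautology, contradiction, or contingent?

(z'+z)·y·y'+(y'+y')'
= (z'+z)·y·y'+y·y   (De Morgan)
= y·y'+y·y   (complement / identity)
= y   (distribution)
This depends on y, so it is not a constant.

contingent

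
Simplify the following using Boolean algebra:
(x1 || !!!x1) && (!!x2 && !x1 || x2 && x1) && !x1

(x1 || !!!x1) && (!!x2 && !x1 || x2 && x1) && !x1
= (x1 || !!!x1) && (x2 && !x1 || x2 && x1) && !x1   — double negation
= (x1 || !x1) && (x2 && !x1 || x2 && x1) && !x1   — double negation
= (x2 && !x1 || x2 && x1) && !x1   — complement / identity
= x2 && !x1   — distribution

x2 && !x1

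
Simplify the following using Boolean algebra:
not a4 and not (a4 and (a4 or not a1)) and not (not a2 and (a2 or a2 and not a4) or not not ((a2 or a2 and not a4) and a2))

not a4 and not a2

not a4 and not (a4 and (a4 or not a1)) and not (not a2 and (a2 or a2 and not a4) or not not ((a2 or a2 and not a4) and a2))
= not a4 and not (a4 and (a4 or not a1)) and not (not a2 and (a2 or a2 and not a4) or (a2 or a2 and not a4) and a2)   [double negation]
= not a4 and not (a4 and (a4 or not a1)) and not (a2 or a2 and not a4)   [distribution]
= not a4 and not a4 and not (a2 or a2 and not a4)   [absorption]
= not a4 and not a4 and not a2   [absorption]
= not a4 and not a2   [idempotence]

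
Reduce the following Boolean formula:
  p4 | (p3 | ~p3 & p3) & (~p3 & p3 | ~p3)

p4 | (p3 | ~p3 & p3) & (~p3 & p3 | ~p3)
= p4 | p3 & ~p3 | ~p3 & p3   (distribution)
= p4 | p3 & ~p3   (complement / identity)
= p4   (complement / identity)

p4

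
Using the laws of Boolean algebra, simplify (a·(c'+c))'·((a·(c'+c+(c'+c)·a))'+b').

a'

(a·(c'+c))'·((a·(c'+c+(c'+c)·a))'+b')
= (a·(c'+c))'·((a·(c'+c))'+b')   — absorption
= (a·(c'+c))'   — absorption
= a'   — complement / identity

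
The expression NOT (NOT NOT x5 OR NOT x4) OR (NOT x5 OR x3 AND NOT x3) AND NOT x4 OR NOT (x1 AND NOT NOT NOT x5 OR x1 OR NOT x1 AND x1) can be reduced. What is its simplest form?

NOT (NOT NOT x5 OR NOT x4) OR (NOT x5 OR x3 AND NOT x3) AND NOT x4 OR NOT (x1 AND NOT NOT NOT x5 OR x1 OR NOT x1 AND x1)
= NOT (NOT NOT x5 OR NOT x4) OR (NOT x5 OR x3 AND NOT x3) AND NOT x4 OR NOT (x1 AND NOT x5 OR x1 OR NOT x1 AND x1)
= NOT x5 AND x4 OR (NOT x5 OR x3 AND NOT x3) AND NOT x4 OR NOT (x1 AND NOT x5 OR x1 OR NOT x1 AND x1)
= NOT x5 AND x4 OR NOT x5 AND NOT x4 OR NOT (x1 AND NOT x5 OR x1 OR NOT x1 AND x1)
= NOT x5 AND x4 OR NOT x5 AND NOT x4 OR NOT (x1 OR NOT x1 AND x1)
= NOT x5 AND x4 OR NOT x5 AND NOT x4 OR NOT x1
= NOT x5 OR NOT x1

NOT x5 OR NOT x1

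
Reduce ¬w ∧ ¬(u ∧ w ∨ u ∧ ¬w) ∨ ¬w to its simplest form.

¬w

¬w ∧ ¬(u ∧ w ∨ u ∧ ¬w) ∨ ¬w
= ¬w ∧ ¬u ∨ ¬w   — distribution
= ¬w   — absorption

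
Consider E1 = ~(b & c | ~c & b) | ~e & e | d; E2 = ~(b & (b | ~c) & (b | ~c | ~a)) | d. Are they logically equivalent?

E1: ~(b & c | ~c & b) | ~e & e | d
    = ~b | ~e & e | d
    = ~b | d
E2: ~(b & (b | ~c) & (b | ~c | ~a)) | d
    = ~(b & (b | ~c & (~c | ~a))) | d
    = ~(b & (b | ~c)) | d
    = ~b | d
Both reduce to ~b | d, so they are equivalent.

Yes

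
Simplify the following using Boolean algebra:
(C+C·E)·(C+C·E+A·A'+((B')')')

(C+C·E)·(C+C·E+A·A'+((B')')')
= (C+C·E)·(C+C·E+((B')')')   [complement / identity]
= (C+C·E)·(C+C·E+B')   [double negation]
= C+C·E   [absorption]
= C   [absorption]

C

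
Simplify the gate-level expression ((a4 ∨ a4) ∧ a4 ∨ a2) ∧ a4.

((a4 ∨ a4) ∧ a4 ∨ a2) ∧ a4
= (a4 ∧ a4 ∨ a2) ∧ a4   [idempotence]
= (a4 ∨ a2) ∧ a4   [idempotence]
= a4   [absorption]

a4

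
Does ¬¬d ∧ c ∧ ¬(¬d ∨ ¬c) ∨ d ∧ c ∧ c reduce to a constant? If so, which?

¬¬d ∧ c ∧ ¬(¬d ∨ ¬c) ∨ d ∧ c ∧ c
= ¬¬d ∧ c ∧ d ∧ c ∨ d ∧ c ∧ c   [De Morgan]
= d ∧ c ∧ (¬¬d ∧ c ∨ c)   [distribution]
= d ∧ c ∧ (d ∧ c ∨ c)   [double negation]
= d ∧ c   [absorption]
This depends on c, d, so it is not a constant.

no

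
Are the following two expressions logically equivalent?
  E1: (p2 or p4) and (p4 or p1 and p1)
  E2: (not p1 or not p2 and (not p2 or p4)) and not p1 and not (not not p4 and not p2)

No

E1: (p2 or p4) and (p4 or p1 and p1)
    = (p2 or p4) and (p4 or p1)   — idempotence
    = p2 and p1 or p4   — distribution
E2: (not p1 or not p2 and (not p2 or p4)) and not p1 and not (not not p4 and not p2)
    = (not p1 or not p2) and not p1 and not (not not p4 and not p2)   — absorption
    = (not p1 or not p2) and not p1 and (not p4 or p2)   — De Morgan
    = not p1 and (not p4 or p2)   — absorption
These differ: at p1=1, p2=0, p4=1, E1 = 1 but E2 = 0.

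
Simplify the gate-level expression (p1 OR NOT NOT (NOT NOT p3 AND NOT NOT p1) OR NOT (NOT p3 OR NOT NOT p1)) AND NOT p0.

(p1 OR NOT NOT (NOT NOT p3 AND NOT NOT p1) OR NOT (NOT p3 OR NOT NOT p1)) AND NOT p0
= (p1 OR NOT (NOT p3 OR NOT p1) OR NOT (NOT p3 OR NOT NOT p1)) AND NOT p0
= (p1 OR p3 AND p1 OR NOT (NOT p3 OR NOT NOT p1)) AND NOT p0
= (p1 OR p3 AND p1 OR p3 AND NOT p1) AND NOT p0
= (p1 OR p3) AND NOT p0

(p1 OR p3) AND NOT p0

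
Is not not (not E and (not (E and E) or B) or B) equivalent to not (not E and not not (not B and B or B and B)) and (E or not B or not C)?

No

E1: not not (not E and (not (E and E) or B) or B)
    = not not (not E and (not E or B) or B)   — idempotence
    = not not (not E or B)   — absorption
    = not E or B   — double negation
E2: not (not E and not not (not B and B or B and B)) and (E or not B or not C)
    = not (not E and not not B) and (E or not B or not C)   — distribution
    = (E or not B) and (E or not B or not C)   — De Morgan
    = E or not B   — absorption
These differ: at B=0, C=1, E=1, E1 = 0 but E2 = 1.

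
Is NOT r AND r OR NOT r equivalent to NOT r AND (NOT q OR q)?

Yes

E1: NOT r AND r OR NOT r
    = NOT r
E2: NOT r AND (NOT q OR q)
    = NOT r
Both reduce to NOT r, so they are equivalent.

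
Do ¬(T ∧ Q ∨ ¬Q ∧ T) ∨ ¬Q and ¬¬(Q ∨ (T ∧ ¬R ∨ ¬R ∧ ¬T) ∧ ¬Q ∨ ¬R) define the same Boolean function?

E1: ¬(T ∧ Q ∨ ¬Q ∧ T) ∨ ¬Q
    = ¬T ∨ ¬Q   — distribution
E2: ¬¬(Q ∨ (T ∧ ¬R ∨ ¬R ∧ ¬T) ∧ ¬Q ∨ ¬R)
    = ¬¬(Q ∨ ¬R ∧ ¬Q ∨ ¬R)   — distribution
    = Q ∨ ¬R ∧ ¬Q ∨ ¬R   — double negation
    = Q ∨ ¬R   — absorption
These differ: at Q=1, R=1, T=1, E1 = 0 but E2 = 1.

No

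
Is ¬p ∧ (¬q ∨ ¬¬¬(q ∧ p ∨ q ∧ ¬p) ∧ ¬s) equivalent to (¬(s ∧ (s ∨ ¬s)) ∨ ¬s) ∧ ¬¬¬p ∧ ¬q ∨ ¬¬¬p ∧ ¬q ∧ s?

Yes

E1: ¬p ∧ (¬q ∨ ¬¬¬(q ∧ p ∨ q ∧ ¬p) ∧ ¬s)
    = ¬p ∧ (¬q ∨ ¬¬¬q ∧ ¬s)   (distribution)
    = ¬p ∧ (¬q ∨ ¬q ∧ ¬s)   (double negation)
    = ¬p ∧ ¬q   (absorption)
E2: (¬(s ∧ (s ∨ ¬s)) ∨ ¬s) ∧ ¬¬¬p ∧ ¬q ∨ ¬¬¬p ∧ ¬q ∧ s
    = (¬s ∨ ¬s) ∧ ¬¬¬p ∧ ¬q ∨ ¬¬¬p ∧ ¬q ∧ s   (complement / identity)
    = ¬s ∧ ¬¬¬p ∧ ¬q ∨ ¬¬¬p ∧ ¬q ∧ s   (idempotence)
    = ¬¬¬p ∧ ¬q   (distribution)
    = ¬p ∧ ¬q   (double negation)
Both reduce to ¬p ∧ ¬q, so they are equivalent.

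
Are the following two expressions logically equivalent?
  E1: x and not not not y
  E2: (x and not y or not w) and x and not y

Yes

E1: x and not not not y
    = x and not y   [double negation]
E2: (x and not y or not w) and x and not y
    = x and not y   [absorption]
Both reduce to x and not y, so they are equivalent.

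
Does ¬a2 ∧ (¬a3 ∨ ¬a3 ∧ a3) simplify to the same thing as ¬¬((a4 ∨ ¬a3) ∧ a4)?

No

E1: ¬a2 ∧ (¬a3 ∨ ¬a3 ∧ a3)
    = ¬a2 ∧ ¬a3   — complement / identity
E2: ¬¬((a4 ∨ ¬a3) ∧ a4)
    = ¬¬a4   — absorption
    = a4   — double negation
These differ: at a2=1, a3=0, a4=1, E1 = 0 but E2 = 1.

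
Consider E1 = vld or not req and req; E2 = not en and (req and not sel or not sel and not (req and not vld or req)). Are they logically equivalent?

E1: vld or not req and req
    = vld   [complement / identity]
E2: not en and (req and not sel or not sel and not (req and not vld or req))
    = not en and (req and not sel or not sel and not req)   [absorption]
    = not en and not sel   [distribution]
These differ: at en=1, req=0, sel=1, vld=1, E1 = 1 but E2 = 0.

No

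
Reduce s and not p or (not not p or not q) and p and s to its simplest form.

s and not p or (not not p or not q) and p and s
= s and not p or (p or not q) and p and s   — double negation
= s and not p or p and s   — absorption
= s   — distribution

s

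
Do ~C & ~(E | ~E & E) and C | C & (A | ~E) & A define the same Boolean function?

E1: ~C & ~(E | ~E & E)
    = ~C & ~E   [complement / identity]
E2: C | C & (A | ~E) & A
    = C | C & A   [absorption]
    = C   [absorption]
These differ: at A=1, C=1, E=0, E1 = 0 but E2 = 1.

No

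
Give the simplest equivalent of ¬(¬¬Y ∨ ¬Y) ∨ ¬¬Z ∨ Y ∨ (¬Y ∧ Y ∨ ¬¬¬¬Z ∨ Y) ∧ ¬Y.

¬(¬¬Y ∨ ¬Y) ∨ ¬¬Z ∨ Y ∨ (¬Y ∧ Y ∨ ¬¬¬¬Z ∨ Y) ∧ ¬Y
= ¬(¬¬Y ∨ ¬Y) ∨ ¬¬Z ∨ Y ∨ (¬Y ∧ Y ∨ ¬¬Z ∨ Y) ∧ ¬Y   [double negation]
= ¬Y ∧ Y ∨ ¬¬Z ∨ Y ∨ (¬Y ∧ Y ∨ ¬¬Z ∨ Y) ∧ ¬Y   [De Morgan]
= ¬Y ∧ Y ∨ ¬¬Z ∨ Y   [absorption]
= ¬¬Z ∨ Y   [complement / identity]
= Z ∨ Y   [double negation]

Z ∨ Y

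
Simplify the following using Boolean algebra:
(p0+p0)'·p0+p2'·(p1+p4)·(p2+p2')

(p0+p0)'·p0+p2'·(p1+p4)·(p2+p2')
= p0'·p0+p2'·(p1+p4)·(p2+p2')   [idempotence]
= p2'·(p1+p4)·(p2+p2')   [complement / identity]
= p2'·(p1+p4)   [complement / identity]

p2'·(p1+p4)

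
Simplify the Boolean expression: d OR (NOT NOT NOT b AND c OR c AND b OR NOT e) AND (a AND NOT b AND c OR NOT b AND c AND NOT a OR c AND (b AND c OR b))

d OR (NOT NOT NOT b AND c OR c AND b OR NOT e) AND (a AND NOT b AND c OR NOT b AND c AND NOT a OR c AND (b AND c OR b))
= d OR (NOT b AND c OR c AND b OR NOT e) AND (a AND NOT b AND c OR NOT b AND c AND NOT a OR c AND (b AND c OR b))   — double negation
= d OR (NOT b AND c OR c AND b OR NOT e) AND (NOT b AND c OR c AND (b AND c OR b))   — distribution
= d OR (NOT b AND c OR c AND b OR NOT e) AND (NOT b AND c OR c AND b)   — absorption
= d OR NOT b AND c OR c AND b   — absorption
= d OR c   — distribution

d OR c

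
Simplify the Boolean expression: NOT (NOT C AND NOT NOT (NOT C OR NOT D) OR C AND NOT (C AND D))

NOT (NOT C AND NOT NOT (NOT C OR NOT D) OR C AND NOT (C AND D))
= NOT (NOT C AND NOT (C AND D) OR C AND NOT (C AND D))   (De Morgan)
= NOT NOT (C AND D)   (distribution)
= C AND D   (double negation)

C AND D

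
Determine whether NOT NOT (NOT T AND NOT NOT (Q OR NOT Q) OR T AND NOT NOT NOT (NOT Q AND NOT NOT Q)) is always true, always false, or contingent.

NOT NOT (NOT T AND NOT NOT (Q OR NOT Q) OR T AND NOT NOT NOT (NOT Q AND NOT NOT Q))
= NOT NOT (NOT T AND NOT NOT (Q OR NOT Q) OR T AND NOT NOT (Q OR NOT Q))   (De Morgan)
= NOT T AND NOT NOT (Q OR NOT Q) OR T AND NOT NOT (Q OR NOT Q)   (double negation)
= NOT NOT (Q OR NOT Q)   (distribution)
= Q OR NOT Q   (double negation)
= TRUE   (complement)

always true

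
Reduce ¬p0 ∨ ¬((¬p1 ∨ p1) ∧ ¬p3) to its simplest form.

¬p0 ∨ p3

¬p0 ∨ ¬((¬p1 ∨ p1) ∧ ¬p3)
= ¬p0 ∨ ¬¬p3   (complement / identity)
= ¬p0 ∨ p3   (double negation)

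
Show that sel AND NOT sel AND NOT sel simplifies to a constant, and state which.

sel AND NOT sel AND NOT sel
= sel AND NOT sel
= FALSE

FALSE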